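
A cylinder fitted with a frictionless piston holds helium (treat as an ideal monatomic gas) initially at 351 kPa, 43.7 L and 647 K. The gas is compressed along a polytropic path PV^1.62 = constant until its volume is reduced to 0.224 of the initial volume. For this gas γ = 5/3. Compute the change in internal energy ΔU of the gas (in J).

35200 J

n = P₁V₁/(RT₁) = 351×43.7/(8.314×647) = 2.85 mol.
Polytropic n=1.62: T₂ = T₁(V₁/V₂)^(n−1) = 647×(4.46)^0.62 = 1640 K; P₂ = P₁(V₁/V₂)^n = 3960 kPa.
For an ideal gas ΔU = nCvΔT with Cv = (3/2)R = 12.5 J/(mol·K).
ΔU = 2.85×12.5×(1640−647) = 35200 J.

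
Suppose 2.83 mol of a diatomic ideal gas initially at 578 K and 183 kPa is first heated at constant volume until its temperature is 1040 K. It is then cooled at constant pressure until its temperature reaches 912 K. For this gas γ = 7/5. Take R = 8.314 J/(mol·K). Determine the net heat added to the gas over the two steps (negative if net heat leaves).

V₁ = nRT₁/P₁ = 2.83×8.314×578/183 = 74.3 L.
Step 1 — Isochoric: V stays 74.3 L; P/T = const ⇒ T₂ = 1040 K, P₂ = 329 kPa.
W = 0 (no volume change).
ΔU = nCvΔT = 2.83×20.8×(1040−578) = 27200 J.
Q = ΔU = 27200 J.
State after step 1: P = 329 kPa, V = 74.3 L, T = 1040 K.
Step 2 — Isobaric: P stays 329 kPa; V/T = const ⇒ T₂ = 912 K, V₂ = 65.2 L.
W = PΔV = 329×(65.2−74.3) kPa·L = -3010 J.
ΔU = nCvΔT = 2.83×20.8×(912−1040) = -7530 J.
Q = ΔU + W = nCpΔT = -10500 J.
Net over both steps: W = -3010 J, Q = 16600 J, ΔU = 19600 J.

16600 J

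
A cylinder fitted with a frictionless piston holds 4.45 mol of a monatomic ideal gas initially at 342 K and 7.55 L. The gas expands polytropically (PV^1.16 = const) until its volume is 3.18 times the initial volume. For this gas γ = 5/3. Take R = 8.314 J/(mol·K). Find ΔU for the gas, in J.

P₁ = nRT₁/V₁ = 4.45×8.314×342/7.55 = 1680 kPa.
Polytropic n=1.16: T₂ = T₁(V₁/V₂)^(n−1) = 342×(0.314)^0.16 = 284 K; P₂ = P₁(V₁/V₂)^n = 438 kPa.
For an ideal gas ΔU = nCvΔT with Cv = (3/2)R = 12.5 J/(mol·K).
ΔU = 4.45×12.5×(284−342) = -3210 J.

-3210 J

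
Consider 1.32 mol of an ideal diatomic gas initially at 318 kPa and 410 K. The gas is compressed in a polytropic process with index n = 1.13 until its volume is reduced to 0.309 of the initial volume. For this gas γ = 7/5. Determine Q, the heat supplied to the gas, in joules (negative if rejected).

-3850 J

V₁ = nRT₁/P₁ = 1.32×8.314×410/318 = 14.1 L.
Polytropic n=1.13: T₂ = T₁(V₁/V₂)^(n−1) = 410×(3.24)^0.13 = 478 K; P₂ = P₁(V₁/V₂)^n = 1200 kPa.
W = (P₁V₁−P₂V₂)/(n−1) = (318×14.1−1200×4.37)/0.13 = -5710 J.
ΔU = nCvΔT = 1.32×20.8×(478−410) = 1860 J.
Q = ΔU + W = -3850 J.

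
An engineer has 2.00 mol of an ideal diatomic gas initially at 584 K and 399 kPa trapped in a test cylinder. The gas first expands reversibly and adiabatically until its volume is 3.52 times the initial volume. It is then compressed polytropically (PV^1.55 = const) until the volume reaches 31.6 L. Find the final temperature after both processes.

V₁ = nRT₁/P₁ = 2.00×8.314×584/399 = 24.3 L.
Step 1 — Adiabatic: TV^(γ−1) = const ⇒ T₂ = 584×(0.284)^0.400 = 353 K; PV^γ = const ⇒ P₂ = 68.5 kPa.
ΔU = nCvΔT = 2.00×20.8×(353−584) = -9600 J.
Q = 0 for an adiabatic process, so W = −ΔU = 9600 J.
State after step 1: P = 68.5 kPa, V = 85.7 L, T = 353 K.
Step 2 — Polytropic n=1.55: T₂ = T₁(V₁/V₂)^(n−1) = 353×(2.71)^0.55 = 611 K; P₂ = P₁(V₁/V₂)^n = 321 kPa.
W = (P₁V₁−P₂V₂)/(n−1) = (68.5×85.7−321×31.6)/0.55 = -7800 J.
ΔU = nCvΔT = 2.00×20.8×(611−353) = 10700 J.
Q = ΔU + W = 2920 J.
Net over both steps: W = 1800 J, Q = 2920 J, ΔU = 1120 J.

611 K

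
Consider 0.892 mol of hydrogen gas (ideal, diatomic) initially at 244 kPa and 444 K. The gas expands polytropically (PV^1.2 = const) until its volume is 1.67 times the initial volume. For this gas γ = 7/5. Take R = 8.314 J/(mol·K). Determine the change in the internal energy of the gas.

-802 J

V₁ = nRT₁/P₁ = 0.892×8.314×444/244 = 13.5 L.
Polytropic n=1.2: T₂ = T₁(V₁/V₂)^(n−1) = 444×(0.599)^0.20 = 401 K; P₂ = P₁(V₁/V₂)^n = 132 kPa.
For an ideal gas ΔU = nCvΔT with Cv = (5/2)R = 20.8 J/(mol·K).
ΔU = 0.892×20.8×(401−444) = -802 J.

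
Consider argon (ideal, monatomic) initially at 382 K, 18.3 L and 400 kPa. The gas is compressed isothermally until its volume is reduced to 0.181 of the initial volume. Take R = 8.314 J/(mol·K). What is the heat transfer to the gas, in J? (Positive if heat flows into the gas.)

-12500 J

n = P₁V₁/(RT₁) = 400×18.3/(8.314×382) = 2.30 mol.
Isothermal: T stays 382 K; PV = const ⇒ V₂ = 3.31 L, P₂ = 2210 kPa.
ΔU = 0 (ideal gas, T constant).
W = nRT ln(V₂/V₁) = 2.30×8.314×382×ln(0.181) = -12500 J.
Q = ΔU + W = -12500 J.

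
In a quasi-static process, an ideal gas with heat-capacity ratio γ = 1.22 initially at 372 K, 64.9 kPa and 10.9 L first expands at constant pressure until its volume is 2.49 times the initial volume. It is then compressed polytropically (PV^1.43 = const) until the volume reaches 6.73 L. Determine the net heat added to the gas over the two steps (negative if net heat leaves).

n = P₁V₁/(RT₁) = 64.9×10.9/(8.314×372) = 0.229 mol.
Step 1 — Isobaric: P stays 64.9 kPa; V/T = const ⇒ T₂ = 926 K, V₂ = 27.1 L.
W = PΔV = 64.9×(27.1−10.9) kPa·L = 1050 J.
ΔU = nCvΔT = 0.229×37.8×(926−372) = 4790 J.
Q = ΔU + W = nCpΔT = 5850 J.
State after step 1: P = 64.9 kPa, V = 27.1 L, T = 926 K.
Step 2 — Polytropic n=1.43: T₂ = T₁(V₁/V₂)^(n−1) = 926×(4.03)^0.43 = 1690 K; P₂ = P₁(V₁/V₂)^n = 477 kPa.
W = (P₁V₁−P₂V₂)/(n−1) = (64.9×27.1−477×6.73)/0.43 = -3360 J.
ΔU = nCvΔT = 0.229×37.8×(1690−926) = 6580 J.
Q = ΔU + W = 3210 J.
Net over both steps: W = -2310 J, Q = 9060 J, ΔU = 11400 J.

9060 J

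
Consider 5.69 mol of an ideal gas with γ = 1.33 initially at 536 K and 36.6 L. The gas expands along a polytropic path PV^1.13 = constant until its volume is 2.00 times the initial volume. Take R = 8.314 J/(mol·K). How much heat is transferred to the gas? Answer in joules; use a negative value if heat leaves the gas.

P₁ = nRT₁/V₁ = 5.69×8.314×536/36.6 = 693 kPa.
Polytropic n=1.13: T₂ = T₁(V₁/V₂)^(n−1) = 536×(0.500)^0.13 = 490 K; P₂ = P₁(V₁/V₂)^n = 317 kPa.
W = (P₁V₁−P₂V₂)/(n−1) = (693×36.6−317×73.2)/0.13 = 16800 J.
ΔU = nCvΔT = 5.69×25.2×(490−536) = -6620 J.
Q = ΔU + W = 10200 J.

10200 J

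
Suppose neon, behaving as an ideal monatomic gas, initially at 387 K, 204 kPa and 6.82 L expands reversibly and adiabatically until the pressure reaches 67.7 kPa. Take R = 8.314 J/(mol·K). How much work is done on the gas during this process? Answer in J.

-744 J

n = P₁V₁/(RT₁) = 204×6.82/(8.314×387) = 0.432 mol.
Adiabatic: T₂/T₁ = (P₂/P₁)^((γ−1)/γ) ⇒ T₂ = 387×(0.332)^0.400 = 249 K; V₂ = 13.2 L.
ΔU = nCvΔT = 0.432×12.5×(249−387) = -744 J.
Q = 0 for an adiabatic process, so W = −ΔU = 744 J.
Work done on the gas = −W_by = -744 J.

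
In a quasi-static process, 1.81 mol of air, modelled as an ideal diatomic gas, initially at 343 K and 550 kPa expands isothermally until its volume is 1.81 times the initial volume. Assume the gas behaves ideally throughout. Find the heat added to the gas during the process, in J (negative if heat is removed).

V₁ = nRT₁/P₁ = 1.81×8.314×343/550 = 9.38 L.
Isothermal: T stays 343 K; PV = const ⇒ V₂ = 17.0 L, P₂ = 304 kPa.
ΔU = 0 (ideal gas, T constant).
W = nRT ln(V₂/V₁) = 1.81×8.314×343×ln(1.81) = 3060 J.
Q = ΔU + W = 3060 J.

3060 J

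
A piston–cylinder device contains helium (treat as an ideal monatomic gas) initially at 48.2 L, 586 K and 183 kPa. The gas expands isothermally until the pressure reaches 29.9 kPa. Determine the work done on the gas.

n = P₁V₁/(RT₁) = 183×48.2/(8.314×586) = 1.81 mol.
Isothermal: T stays 586 K; PV = const ⇒ V₂ = 295 L, P₂ = 29.9 kPa.
W = nRT ln(V₂/V₁) = 1.81×8.314×586×ln(6.12) = 16000 J.
Work done on the gas = −W_by = -16000 J.

-16000 J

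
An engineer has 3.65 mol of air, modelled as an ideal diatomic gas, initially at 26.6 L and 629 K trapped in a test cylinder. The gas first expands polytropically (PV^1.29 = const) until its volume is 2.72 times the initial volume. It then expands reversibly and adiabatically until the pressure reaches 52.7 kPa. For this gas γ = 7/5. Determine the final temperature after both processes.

323 K

P₁ = nRT₁/V₁ = 3.65×8.314×629/26.6 = 718 kPa.
Step 1 — Polytropic n=1.29: T₂ = T₁(V₁/V₂)^(n−1) = 629×(0.368)^0.29 = 471 K; P₂ = P₁(V₁/V₂)^n = 197 kPa.
W = (P₁V₁−P₂V₂)/(n−1) = (718×26.6−197×72.4)/0.29 = 16600 J.
ΔU = nCvΔT = 3.65×20.8×(471−629) = -12000 J.
Q = ΔU + W = 4560 J.
State after step 1: P = 197 kPa, V = 72.4 L, T = 471 K.
Step 2 — Adiabatic: T₂/T₁ = (P₂/P₁)^((γ−1)/γ) ⇒ T₂ = 471×(0.267)^0.286 = 323 K; V₂ = 186 L.
ΔU = nCvΔT = 3.65×20.8×(323−471) = -11200 J.
Q = 0 for an adiabatic process, so W = −ΔU = 11200 J.
Net over both steps: W = 27800 J, Q = 4560 J, ΔU = -23200 J.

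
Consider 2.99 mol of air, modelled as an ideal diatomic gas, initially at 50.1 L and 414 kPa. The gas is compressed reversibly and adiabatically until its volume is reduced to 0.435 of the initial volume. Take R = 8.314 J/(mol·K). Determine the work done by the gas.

-20500 J

T₁ = P₁V₁/(nR) = 414×50.1/(2.99×8.314) = 834 K.
Adiabatic: TV^(γ−1) = const ⇒ T₂ = 834×(2.30)^0.400 = 1160 K; PV^γ = const ⇒ P₂ = 1330 kPa.
ΔU = nCvΔT = 2.99×20.8×(1160−834) = 20500 J.
Q = 0 for an adiabatic process, so W = −ΔU = -20500 J.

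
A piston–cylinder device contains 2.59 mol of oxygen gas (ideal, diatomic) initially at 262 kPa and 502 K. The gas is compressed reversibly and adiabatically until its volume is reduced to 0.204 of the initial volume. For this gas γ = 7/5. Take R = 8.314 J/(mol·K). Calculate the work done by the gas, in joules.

V₁ = nRT₁/P₁ = 2.59×8.314×502/262 = 41.3 L.
Adiabatic: TV^(γ−1) = const ⇒ T₂ = 502×(4.90)^0.400 = 948 K; PV^γ = const ⇒ P₂ = 2430 kPa.
ΔU = nCvΔT = 2.59×20.8×(948−502) = 24000 J.
Q = 0 for an adiabatic process, so W = −ΔU = -24000 J.

-24000 J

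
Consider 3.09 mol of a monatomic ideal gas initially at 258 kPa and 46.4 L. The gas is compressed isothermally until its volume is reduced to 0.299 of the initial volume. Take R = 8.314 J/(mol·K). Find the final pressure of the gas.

863 kPa

T₁ = P₁V₁/(nR) = 258×46.4/(3.09×8.314) = 466 K.
Isothermal: T stays 466 K; PV = const ⇒ V₂ = 13.9 L, P₂ = 863 kPa.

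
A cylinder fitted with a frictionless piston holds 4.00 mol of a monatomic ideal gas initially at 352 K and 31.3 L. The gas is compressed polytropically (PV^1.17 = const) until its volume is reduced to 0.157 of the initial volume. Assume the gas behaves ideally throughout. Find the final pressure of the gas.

3260 kPa

P₁ = nRT₁/V₁ = 4.00×8.314×352/31.3 = 374 kPa.
Polytropic n=1.17: T₂ = T₁(V₁/V₂)^(n−1) = 352×(6.37)^0.17 = 482 K; P₂ = P₁(V₁/V₂)^n = 3260 kPa.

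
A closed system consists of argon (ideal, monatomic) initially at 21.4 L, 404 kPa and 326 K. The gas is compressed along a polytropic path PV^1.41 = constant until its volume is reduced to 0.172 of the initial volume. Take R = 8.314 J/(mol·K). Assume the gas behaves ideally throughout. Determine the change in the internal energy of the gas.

n = P₁V₁/(RT₁) = 404×21.4/(8.314×326) = 3.19 mol.
Polytropic n=1.41: T₂ = T₁(V₁/V₂)^(n−1) = 326×(5.81)^0.41 = 671 K; P₂ = P₁(V₁/V₂)^n = 4830 kPa.
For an ideal gas ΔU = nCvΔT with Cv = (3/2)R = 12.5 J/(mol·K).
ΔU = 3.19×12.5×(671−326) = 13700 J.

13700 J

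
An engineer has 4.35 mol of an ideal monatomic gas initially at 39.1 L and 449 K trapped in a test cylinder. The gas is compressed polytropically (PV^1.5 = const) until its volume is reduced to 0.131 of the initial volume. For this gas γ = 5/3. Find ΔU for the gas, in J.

42900 J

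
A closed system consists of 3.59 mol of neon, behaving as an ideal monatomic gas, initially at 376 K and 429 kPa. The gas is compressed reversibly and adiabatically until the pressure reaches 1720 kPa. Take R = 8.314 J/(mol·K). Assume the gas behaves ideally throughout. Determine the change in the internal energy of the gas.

V₁ = nRT₁/P₁ = 3.59×8.314×376/429 = 26.2 L.
Adiabatic: T₂/T₁ = (P₂/P₁)^((γ−1)/γ) ⇒ T₂ = 376×(4.01)^0.400 = 655 K; V₂ = 11.4 L.
For an ideal gas ΔU = nCvΔT with Cv = (3/2)R = 12.5 J/(mol·K).
ΔU = 3.59×12.5×(655−376) = 12500 J.

12500 J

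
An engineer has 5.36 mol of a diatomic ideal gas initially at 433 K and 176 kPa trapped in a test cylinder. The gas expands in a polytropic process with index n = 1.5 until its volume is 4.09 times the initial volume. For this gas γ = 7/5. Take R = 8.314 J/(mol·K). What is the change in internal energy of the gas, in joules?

-24400 J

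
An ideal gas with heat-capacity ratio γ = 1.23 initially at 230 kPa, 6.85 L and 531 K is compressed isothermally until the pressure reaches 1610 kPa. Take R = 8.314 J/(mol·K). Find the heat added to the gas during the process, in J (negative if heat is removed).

-3070 J

n = P₁V₁/(RT₁) = 230×6.85/(8.314×531) = 0.357 mol.
Isothermal: T stays 531 K; PV = const ⇒ V₂ = 0.979 L, P₂ = 1610 kPa.
ΔU = 0 (ideal gas, T constant).
W = nRT ln(V₂/V₁) = 0.357×8.314×531×ln(0.143) = -3070 J.
Q = ΔU + W = -3070 J.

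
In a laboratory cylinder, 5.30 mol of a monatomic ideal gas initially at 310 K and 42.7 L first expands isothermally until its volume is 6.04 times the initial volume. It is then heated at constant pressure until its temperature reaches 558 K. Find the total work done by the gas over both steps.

35500 J

P₁ = nRT₁/V₁ = 5.30×8.314×310/42.7 = 320 kPa.
Step 1 — Isothermal: T stays 310 K; PV = const ⇒ V₂ = 258 L, P₂ = 53.0 kPa.
ΔU = 0 (ideal gas, T constant).
W = nRT ln(V₂/V₁) = 5.30×8.314×310×ln(6.04) = 24600 J.
Q = ΔU + W = 24600 J.
State after step 1: P = 53.0 kPa, V = 258 L, T = 310 K.
Step 2 — Isobaric: P stays 53.0 kPa; V/T = const ⇒ T₂ = 558 K, V₂ = 464 L.
W = PΔV = 53.0×(464−258) kPa·L = 10900 J.
ΔU = nCvΔT = 5.30×12.5×(558−310) = 16400 J.
Q = ΔU + W = nCpΔT = 27300 J.
Net over both steps: W = 35500 J, Q = 51900 J, ΔU = 16400 J.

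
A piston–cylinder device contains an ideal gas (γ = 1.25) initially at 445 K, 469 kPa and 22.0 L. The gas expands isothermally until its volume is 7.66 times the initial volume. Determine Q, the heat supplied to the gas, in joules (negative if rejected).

21000 J

n = P₁V₁/(RT₁) = 469×22.0/(8.314×445) = 2.79 mol.
Isothermal: T stays 445 K; PV = const ⇒ V₂ = 169 L, P₂ = 61.2 kPa.
ΔU = 0 (ideal gas, T constant).
W = nRT ln(V₂/V₁) = 2.79×8.314×445×ln(7.66) = 21000 J.
Q = ΔU + W = 21000 J.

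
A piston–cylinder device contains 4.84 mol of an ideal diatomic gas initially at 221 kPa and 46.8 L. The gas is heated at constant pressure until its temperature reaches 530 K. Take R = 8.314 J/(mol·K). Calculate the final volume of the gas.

96.5 L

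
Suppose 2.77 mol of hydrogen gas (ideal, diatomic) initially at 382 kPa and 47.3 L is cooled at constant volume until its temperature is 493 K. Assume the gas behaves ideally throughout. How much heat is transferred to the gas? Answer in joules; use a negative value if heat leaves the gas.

-16800 J

T₁ = P₁V₁/(nR) = 382×47.3/(2.77×8.314) = 785 K.
Isochoric: V stays 47.3 L; P/T = const ⇒ T₂ = 493 K, P₂ = 240 kPa.
W = 0 (no volume change).
ΔU = nCvΔT = 2.77×20.8×(493−785) = -16800 J.
Q = ΔU = -16800 J.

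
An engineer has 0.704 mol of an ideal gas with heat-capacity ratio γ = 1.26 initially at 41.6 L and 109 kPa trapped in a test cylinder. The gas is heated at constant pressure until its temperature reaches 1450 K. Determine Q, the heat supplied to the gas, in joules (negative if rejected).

T₁ = P₁V₁/(nR) = 109×41.6/(0.704×8.314) = 775 K.
Isobaric: P stays 109 kPa; V/T = const ⇒ T₂ = 1450 K, V₂ = 77.9 L.
W = PΔV = 109×(77.9−41.6) kPa·L = 3950 J.
ΔU = nCvΔT = 0.704×32.0×(1450−775) = 15200 J.
Q = ΔU + W = nCpΔT = 19200 J.

19200 J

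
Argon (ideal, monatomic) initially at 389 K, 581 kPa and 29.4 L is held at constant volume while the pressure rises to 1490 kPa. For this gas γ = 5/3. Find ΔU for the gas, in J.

40100 J

n = P₁V₁/(RT₁) = 581×29.4/(8.314×389) = 5.28 mol.
Isochoric: V stays 29.4 L; P/T = const ⇒ T₂ = 998 K, P₂ = 1490 kPa.
For an ideal gas ΔU = nCvΔT with Cv = (3/2)R = 12.5 J/(mol·K).
ΔU = 5.28×12.5×(998−389) = 40100 J.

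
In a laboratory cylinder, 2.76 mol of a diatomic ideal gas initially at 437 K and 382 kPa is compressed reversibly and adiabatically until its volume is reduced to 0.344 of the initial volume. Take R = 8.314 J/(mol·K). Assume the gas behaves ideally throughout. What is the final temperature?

V₁ = nRT₁/P₁ = 2.76×8.314×437/382 = 26.3 L.
Adiabatic: TV^(γ−1) = const ⇒ T₂ = 437×(2.91)^0.400 = 670 K; PV^γ = const ⇒ P₂ = 1700 kPa.

670 K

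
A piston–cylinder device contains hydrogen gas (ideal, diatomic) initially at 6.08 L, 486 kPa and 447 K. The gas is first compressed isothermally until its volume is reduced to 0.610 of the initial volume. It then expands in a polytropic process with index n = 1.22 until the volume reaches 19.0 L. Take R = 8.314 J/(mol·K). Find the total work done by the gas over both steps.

2590 J

n = P₁V₁/(RT₁) = 486×6.08/(8.314×447) = 0.795 mol.
Step 1 — Isothermal: T stays 447 K; PV = const ⇒ V₂ = 3.71 L, P₂ = 797 kPa.
ΔU = 0 (ideal gas, T constant).
W = nRT ln(V₂/V₁) = 0.795×8.314×447×ln(0.610) = -1460 J.
Q = ΔU + W = -1460 J.
State after step 1: P = 797 kPa, V = 3.71 L, T = 447 K.
Step 2 — Polytropic n=1.22: T₂ = T₁(V₁/V₂)^(n−1) = 447×(0.195)^0.22 = 312 K; P₂ = P₁(V₁/V₂)^n = 109 kPa.
W = (P₁V₁−P₂V₂)/(n−1) = (797×3.71−109×19.0)/0.22 = 4060 J.
ΔU = nCvΔT = 0.795×20.8×(312−447) = -2230 J.
Q = ΔU + W = 1820 J.
Net over both steps: W = 2590 J, Q = 364 J, ΔU = -2230 J.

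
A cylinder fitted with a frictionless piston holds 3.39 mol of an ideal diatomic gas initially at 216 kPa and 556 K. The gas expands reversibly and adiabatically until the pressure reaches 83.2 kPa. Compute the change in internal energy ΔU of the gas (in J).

-9350 J

V₁ = nRT₁/P₁ = 3.39×8.314×556/216 = 72.5 L.
Adiabatic: T₂/T₁ = (P₂/P₁)^((γ−1)/γ) ⇒ T₂ = 556×(0.385)^0.286 = 423 K; V₂ = 143 L.
For an ideal gas ΔU = nCvΔT with Cv = (5/2)R = 20.8 J/(mol·K).
ΔU = 3.39×20.8×(423−556) = -9350 J.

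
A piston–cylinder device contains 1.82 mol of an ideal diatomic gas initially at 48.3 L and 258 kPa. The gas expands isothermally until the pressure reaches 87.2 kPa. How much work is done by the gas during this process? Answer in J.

T₁ = P₁V₁/(nR) = 258×48.3/(1.82×8.314) = 824 K.
Isothermal: T stays 824 K; PV = const ⇒ V₂ = 143 L, P₂ = 87.2 kPa.
W = nRT ln(V₂/V₁) = 1.82×8.314×824×ln(2.96) = 13500 J.

13500 J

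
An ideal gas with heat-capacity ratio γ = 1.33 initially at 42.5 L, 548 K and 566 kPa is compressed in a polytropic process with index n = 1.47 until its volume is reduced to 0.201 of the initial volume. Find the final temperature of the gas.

1160 K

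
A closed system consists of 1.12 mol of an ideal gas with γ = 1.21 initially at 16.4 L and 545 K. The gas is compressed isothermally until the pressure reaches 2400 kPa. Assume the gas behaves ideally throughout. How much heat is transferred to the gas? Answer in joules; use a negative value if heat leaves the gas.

-10400 J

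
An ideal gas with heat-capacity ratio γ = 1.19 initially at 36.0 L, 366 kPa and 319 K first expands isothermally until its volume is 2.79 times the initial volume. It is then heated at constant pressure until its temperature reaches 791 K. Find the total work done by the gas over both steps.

n = P₁V₁/(RT₁) = 366×36.0/(8.314×319) = 4.97 mol.
Step 1 — Isothermal: T stays 319 K; PV = const ⇒ V₂ = 100 L, P₂ = 131 kPa.
ΔU = 0 (ideal gas, T constant).
W = nRT ln(V₂/V₁) = 4.97×8.314×319×ln(2.79) = 13500 J.
Q = ΔU + W = 13500 J.
State after step 1: P = 131 kPa, V = 100 L, T = 319 K.
Step 2 — Isobaric: P stays 131 kPa; V/T = const ⇒ T₂ = 791 K, V₂ = 249 L.
W = PΔV = 131×(249−100) kPa·L = 19500 J.
ΔU = nCvΔT = 4.97×43.8×(791−319) = 103000 J.
Q = ΔU + W = nCpΔT = 122000 J.
Net over both steps: W = 33000 J, Q = 136000 J, ΔU = 103000 J.

33000 J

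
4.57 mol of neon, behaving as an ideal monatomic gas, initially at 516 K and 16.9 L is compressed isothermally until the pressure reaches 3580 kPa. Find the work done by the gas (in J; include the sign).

-22100 J

P₁ = nRT₁/V₁ = 4.57×8.314×516/16.9 = 1160 kPa.
Isothermal: T stays 516 K; PV = const ⇒ V₂ = 5.48 L, P₂ = 3580 kPa.
W = nRT ln(V₂/V₁) = 4.57×8.314×516×ln(0.324) = -22100 J.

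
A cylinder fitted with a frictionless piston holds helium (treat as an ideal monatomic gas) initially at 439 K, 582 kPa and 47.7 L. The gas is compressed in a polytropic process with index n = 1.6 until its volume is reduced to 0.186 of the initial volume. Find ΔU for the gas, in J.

n = P₁V₁/(RT₁) = 582×47.7/(8.314×439) = 7.61 mol.
Polytropic n=1.6: T₂ = T₁(V₁/V₂)^(n−1) = 439×(5.38)^0.60 = 1200 K; P₂ = P₁(V₁/V₂)^n = 8580 kPa.
For an ideal gas ΔU = nCvΔT with Cv = (3/2)R = 12.5 J/(mol·K).
ΔU = 7.61×12.5×(1200−439) = 72600 J.

72600 J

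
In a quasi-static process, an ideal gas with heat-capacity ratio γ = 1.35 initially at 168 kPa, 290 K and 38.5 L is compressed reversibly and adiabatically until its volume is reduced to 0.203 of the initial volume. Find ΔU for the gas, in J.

13800 J

n = P₁V₁/(RT₁) = 168×38.5/(8.314×290) = 2.68 mol.
Adiabatic: TV^(γ−1) = const ⇒ T₂ = 290×(4.93)^0.350 = 507 K; PV^γ = const ⇒ P₂ = 1450 kPa.
For an ideal gas ΔU = nCvΔT with Cv = R/(γ−1) = 23.8 J/(mol·K).
ΔU = 2.68×23.8×(507−290) = 13800 J.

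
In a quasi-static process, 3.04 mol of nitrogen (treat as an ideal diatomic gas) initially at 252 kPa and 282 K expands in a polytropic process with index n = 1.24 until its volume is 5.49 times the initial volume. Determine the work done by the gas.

V₁ = nRT₁/P₁ = 3.04×8.314×282/252 = 28.3 L.
Polytropic n=1.24: T₂ = T₁(V₁/V₂)^(n−1) = 282×(0.182)^0.24 = 187 K; P₂ = P₁(V₁/V₂)^n = 30.5 kPa.
W = (P₁V₁−P₂V₂)/(n−1) = (252×28.3−30.5×155)/0.24 = 9960 J.

9960 J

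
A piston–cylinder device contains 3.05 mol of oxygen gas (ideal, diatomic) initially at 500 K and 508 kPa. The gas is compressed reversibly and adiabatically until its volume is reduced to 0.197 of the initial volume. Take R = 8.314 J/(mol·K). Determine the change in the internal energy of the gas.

V₁ = nRT₁/P₁ = 3.05×8.314×500/508 = 25.0 L.
Adiabatic: TV^(γ−1) = const ⇒ T₂ = 500×(5.08)^0.400 = 958 K; PV^γ = const ⇒ P₂ = 4940 kPa.
For an ideal gas ΔU = nCvΔT with Cv = (5/2)R = 20.8 J/(mol·K).
ΔU = 3.05×20.8×(958−500) = 29000 J.

29000 J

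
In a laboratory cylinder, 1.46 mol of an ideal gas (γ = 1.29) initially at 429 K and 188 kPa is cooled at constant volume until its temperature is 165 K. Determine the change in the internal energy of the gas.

V₁ = nRT₁/P₁ = 1.46×8.314×429/188 = 27.7 L.
Isochoric: V stays 27.7 L; P/T = const ⇒ T₂ = 165 K, P₂ = 72.3 kPa.
For an ideal gas ΔU = nCvΔT with Cv = R/(γ−1) = 28.7 J/(mol·K).
ΔU = 1.46×28.7×(165−429) = -11100 J.

-11100 J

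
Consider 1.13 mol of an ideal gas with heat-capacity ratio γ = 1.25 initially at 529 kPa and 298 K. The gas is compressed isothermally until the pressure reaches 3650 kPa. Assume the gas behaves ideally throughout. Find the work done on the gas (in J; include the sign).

5410 J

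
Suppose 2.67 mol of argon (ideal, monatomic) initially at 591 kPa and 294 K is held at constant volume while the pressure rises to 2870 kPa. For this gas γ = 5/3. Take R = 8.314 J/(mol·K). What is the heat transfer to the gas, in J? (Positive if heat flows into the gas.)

V₁ = nRT₁/P₁ = 2.67×8.314×294/591 = 11.0 L.
Isochoric: V stays 11.0 L; P/T = const ⇒ T₂ = 1430 K, P₂ = 2870 kPa.
W = 0 (no volume change).
ΔU = nCvΔT = 2.67×12.5×(1430−294) = 37700 J.
Q = ΔU = 37700 J.

37700 J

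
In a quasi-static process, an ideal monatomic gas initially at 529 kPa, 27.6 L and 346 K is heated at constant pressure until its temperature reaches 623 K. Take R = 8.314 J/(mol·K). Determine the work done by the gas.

11700 J

n = P₁V₁/(RT₁) = 529×27.6/(8.314×346) = 5.08 mol.
Isobaric: P stays 529 kPa; V/T = const ⇒ T₂ = 623 K, V₂ = 49.7 L.
W = PΔV = 529×(49.7−27.6) kPa·L = 11700 J.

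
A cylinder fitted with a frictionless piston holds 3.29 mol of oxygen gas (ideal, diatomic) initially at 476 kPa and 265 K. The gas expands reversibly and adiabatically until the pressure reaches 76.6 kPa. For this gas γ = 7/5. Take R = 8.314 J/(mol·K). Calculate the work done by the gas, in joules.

V₁ = nRT₁/P₁ = 3.29×8.314×265/476 = 15.2 L.
Adiabatic: T₂/T₁ = (P₂/P₁)^((γ−1)/γ) ⇒ T₂ = 265×(0.161)^0.286 = 157 K; V₂ = 56.1 L.
ΔU = nCvΔT = 3.29×20.8×(157−265) = -7370 J.
Q = 0 for an adiabatic process, so W = −ΔU = 7370 J.

7370 J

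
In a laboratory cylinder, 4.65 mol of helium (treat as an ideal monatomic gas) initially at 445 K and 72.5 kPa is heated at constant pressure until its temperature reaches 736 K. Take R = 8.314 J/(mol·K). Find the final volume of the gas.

392 L

V₁ = nRT₁/P₁ = 4.65×8.314×445/72.5 = 237 L.
Isobaric: P stays 72.5 kPa; V/T = const ⇒ T₂ = 736 K, V₂ = 392 L.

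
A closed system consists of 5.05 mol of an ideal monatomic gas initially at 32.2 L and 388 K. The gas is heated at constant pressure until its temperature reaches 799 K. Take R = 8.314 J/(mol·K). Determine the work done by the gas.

17300 J

P₁ = nRT₁/V₁ = 5.05×8.314×388/32.2 = 506 kPa.
Isobaric: P stays 506 kPa; V/T = const ⇒ T₂ = 799 K, V₂ = 66.3 L.
W = PΔV = 506×(66.3−32.2) kPa·L = 17300 J.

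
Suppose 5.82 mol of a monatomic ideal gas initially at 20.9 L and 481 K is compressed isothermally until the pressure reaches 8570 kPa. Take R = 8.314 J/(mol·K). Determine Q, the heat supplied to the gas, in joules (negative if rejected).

P₁ = nRT₁/V₁ = 5.82×8.314×481/20.9 = 1110 kPa.
Isothermal: T stays 481 K; PV = const ⇒ V₂ = 2.72 L, P₂ = 8570 kPa.
ΔU = 0 (ideal gas, T constant).
W = nRT ln(V₂/V₁) = 5.82×8.314×481×ln(0.130) = -47500 J.
Q = ΔU + W = -47500 J.

-47500 J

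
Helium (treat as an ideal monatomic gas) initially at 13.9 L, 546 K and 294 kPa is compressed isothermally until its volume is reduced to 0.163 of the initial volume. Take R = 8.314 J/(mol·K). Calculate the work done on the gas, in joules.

n = P₁V₁/(RT₁) = 294×13.9/(8.314×546) = 0.900 mol.
Isothermal: T stays 546 K; PV = const ⇒ V₂ = 2.27 L, P₂ = 1800 kPa.
W = nRT ln(V₂/V₁) = 0.900×8.314×546×ln(0.163) = -7410 J.
Work done on the gas = −W_by = 7410 J.

7410 J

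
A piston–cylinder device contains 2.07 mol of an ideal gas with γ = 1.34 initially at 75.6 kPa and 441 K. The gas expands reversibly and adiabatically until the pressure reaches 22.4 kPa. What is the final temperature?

324 K

V₁ = nRT₁/P₁ = 2.07×8.314×441/75.6 = 100 L.
Adiabatic: T₂/T₁ = (P₂/P₁)^((γ−1)/γ) ⇒ T₂ = 441×(0.296)^0.254 = 324 K; V₂ = 249 L.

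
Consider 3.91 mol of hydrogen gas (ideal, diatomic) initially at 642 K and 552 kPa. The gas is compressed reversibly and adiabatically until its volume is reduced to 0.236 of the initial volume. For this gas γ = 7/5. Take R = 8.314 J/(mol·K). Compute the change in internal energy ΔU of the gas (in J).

40800 J

V₁ = nRT₁/P₁ = 3.91×8.314×642/552 = 37.8 L.
Adiabatic: TV^(γ−1) = const ⇒ T₂ = 642×(4.24)^0.400 = 1140 K; PV^γ = const ⇒ P₂ = 4170 kPa.
For an ideal gas ΔU = nCvΔT with Cv = (5/2)R = 20.8 J/(mol·K).
ΔU = 3.91×20.8×(1140−642) = 40800 J.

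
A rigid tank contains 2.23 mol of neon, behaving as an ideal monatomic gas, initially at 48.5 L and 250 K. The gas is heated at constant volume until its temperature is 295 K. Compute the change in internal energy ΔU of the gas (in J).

1250 J

P₁ = nRT₁/V₁ = 2.23×8.314×250/48.5 = 95.6 kPa.
Isochoric: V stays 48.5 L; P/T = const ⇒ T₂ = 295 K, P₂ = 113 kPa.
For an ideal gas ΔU = nCvΔT with Cv = (3/2)R = 12.5 J/(mol·K).
ΔU = 2.23×12.5×(295−250) = 1250 J.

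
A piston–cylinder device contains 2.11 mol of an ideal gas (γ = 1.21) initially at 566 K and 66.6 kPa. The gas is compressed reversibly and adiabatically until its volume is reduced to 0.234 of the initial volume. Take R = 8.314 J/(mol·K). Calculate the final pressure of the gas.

386 kPa

V₁ = nRT₁/P₁ = 2.11×8.314×566/66.6 = 149 L.
Adiabatic: TV^(γ−1) = const ⇒ T₂ = 566×(4.27)^0.210 = 768 K; PV^γ = const ⇒ P₂ = 386 kPa.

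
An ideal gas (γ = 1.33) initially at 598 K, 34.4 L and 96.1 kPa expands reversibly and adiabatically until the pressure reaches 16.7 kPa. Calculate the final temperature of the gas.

387 K

Adiabatic: T₂/T₁ = (P₂/P₁)^((γ−1)/γ) ⇒ T₂ = 598×(0.174)^0.248 = 387 K; V₂ = 128 L.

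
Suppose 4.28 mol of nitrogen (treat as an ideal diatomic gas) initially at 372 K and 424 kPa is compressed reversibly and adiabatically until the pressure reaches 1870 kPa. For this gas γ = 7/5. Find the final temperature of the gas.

V₁ = nRT₁/P₁ = 4.28×8.314×372/424 = 31.2 L.
Adiabatic: T₂/T₁ = (P₂/P₁)^((γ−1)/γ) ⇒ T₂ = 372×(4.41)^0.286 = 568 K; V₂ = 10.8 L.

568 K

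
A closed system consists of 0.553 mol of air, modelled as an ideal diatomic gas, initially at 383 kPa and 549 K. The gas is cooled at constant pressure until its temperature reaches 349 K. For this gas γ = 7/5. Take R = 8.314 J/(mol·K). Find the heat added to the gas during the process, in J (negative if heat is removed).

V₁ = nRT₁/P₁ = 0.553×8.314×549/383 = 6.59 L.
Isobaric: P stays 383 kPa; V/T = const ⇒ T₂ = 349 K, V₂ = 4.19 L.
W = PΔV = 383×(4.19−6.59) kPa·L = -920 J.
ΔU = nCvΔT = 0.553×20.8×(349−549) = -2300 J.
Q = ΔU + W = nCpΔT = -3220 J.

-3220 J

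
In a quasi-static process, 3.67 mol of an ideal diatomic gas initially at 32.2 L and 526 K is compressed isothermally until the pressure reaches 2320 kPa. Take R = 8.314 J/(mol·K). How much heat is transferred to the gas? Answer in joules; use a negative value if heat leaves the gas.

-24700 J

P₁ = nRT₁/V₁ = 3.67×8.314×526/32.2 = 498 kPa.
Isothermal: T stays 526 K; PV = const ⇒ V₂ = 6.92 L, P₂ = 2320 kPa.
ΔU = 0 (ideal gas, T constant).
W = nRT ln(V₂/V₁) = 3.67×8.314×526×ln(0.215) = -24700 J.
Q = ΔU + W = -24700 J.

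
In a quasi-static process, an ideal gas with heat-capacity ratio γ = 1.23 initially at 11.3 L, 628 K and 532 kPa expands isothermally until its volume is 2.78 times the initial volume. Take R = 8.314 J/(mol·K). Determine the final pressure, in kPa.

Isothermal: T stays 628 K; PV = const ⇒ V₂ = 31.4 L, P₂ = 191 kPa.

191 kPa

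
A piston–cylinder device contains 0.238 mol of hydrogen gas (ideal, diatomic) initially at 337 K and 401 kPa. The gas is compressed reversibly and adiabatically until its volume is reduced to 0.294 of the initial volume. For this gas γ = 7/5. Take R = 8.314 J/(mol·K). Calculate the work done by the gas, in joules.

-1050 J

V₁ = nRT₁/P₁ = 0.238×8.314×337/401 = 1.66 L.
Adiabatic: TV^(γ−1) = const ⇒ T₂ = 337×(3.40)^0.400 = 550 K; PV^γ = const ⇒ P₂ = 2230 kPa.
ΔU = nCvΔT = 0.238×20.8×(550−337) = 1050 J.
Q = 0 for an adiabatic process, so W = −ΔU = -1050 J.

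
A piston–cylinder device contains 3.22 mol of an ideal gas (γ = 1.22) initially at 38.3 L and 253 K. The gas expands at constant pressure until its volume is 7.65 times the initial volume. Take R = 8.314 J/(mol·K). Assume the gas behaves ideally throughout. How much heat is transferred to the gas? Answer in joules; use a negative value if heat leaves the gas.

250000 J

P₁ = nRT₁/V₁ = 3.22×8.314×253/38.3 = 177 kPa.
Isobaric: P stays 177 kPa; V/T = const ⇒ T₂ = 1940 K, V₂ = 293 L.
W = PΔV = 177×(293−38.3) kPa·L = 45000 J.
ΔU = nCvΔT = 3.22×37.8×(1940−253) = 205000 J.
Q = ΔU + W = nCpΔT = 250000 J.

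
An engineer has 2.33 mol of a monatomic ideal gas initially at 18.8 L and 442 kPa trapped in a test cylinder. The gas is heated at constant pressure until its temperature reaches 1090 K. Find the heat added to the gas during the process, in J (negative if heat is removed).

T₁ = P₁V₁/(nR) = 442×18.8/(2.33×8.314) = 429 K.
Isobaric: P stays 442 kPa; V/T = const ⇒ T₂ = 1090 K, V₂ = 47.8 L.
W = PΔV = 442×(47.8−18.8) kPa·L = 12800 J.
ΔU = nCvΔT = 2.33×12.5×(1090−429) = 19200 J.
Q = ΔU + W = nCpΔT = 32000 J.

32000 J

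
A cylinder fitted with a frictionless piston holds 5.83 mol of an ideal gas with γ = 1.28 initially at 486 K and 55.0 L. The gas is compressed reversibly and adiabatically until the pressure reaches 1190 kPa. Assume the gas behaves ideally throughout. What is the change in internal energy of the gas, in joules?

21100 J

P₁ = nRT₁/V₁ = 5.83×8.314×486/55.0 = 428 kPa.
Adiabatic: T₂/T₁ = (P₂/P₁)^((γ−1)/γ) ⇒ T₂ = 486×(2.78)^0.219 = 608 K; V₂ = 24.8 L.
For an ideal gas ΔU = nCvΔT with Cv = R/(γ−1) = 29.7 J/(mol·K).
ΔU = 5.83×29.7×(608−486) = 21100 J.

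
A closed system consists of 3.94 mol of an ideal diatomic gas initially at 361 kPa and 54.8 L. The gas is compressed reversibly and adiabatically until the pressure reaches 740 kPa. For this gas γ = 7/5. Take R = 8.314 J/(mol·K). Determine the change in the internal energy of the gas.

11300 J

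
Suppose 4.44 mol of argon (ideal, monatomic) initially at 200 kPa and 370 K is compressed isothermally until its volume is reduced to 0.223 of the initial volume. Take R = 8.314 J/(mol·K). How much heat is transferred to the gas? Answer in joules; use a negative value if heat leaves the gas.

V₁ = nRT₁/P₁ = 4.44×8.314×370/200 = 68.3 L.
Isothermal: T stays 370 K; PV = const ⇒ V₂ = 15.2 L, P₂ = 897 kPa.
ΔU = 0 (ideal gas, T constant).
W = nRT ln(V₂/V₁) = 4.44×8.314×370×ln(0.223) = -20500 J.
Q = ΔU + W = -20500 J.

-20500 J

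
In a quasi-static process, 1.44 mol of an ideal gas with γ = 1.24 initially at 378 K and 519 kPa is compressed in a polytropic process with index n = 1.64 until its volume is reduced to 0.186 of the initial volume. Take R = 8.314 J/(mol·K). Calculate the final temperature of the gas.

V₁ = nRT₁/P₁ = 1.44×8.314×378/519 = 8.72 L.
Polytropic n=1.64: T₂ = T₁(V₁/V₂)^(n−1) = 378×(5.38)^0.64 = 1110 K; P₂ = P₁(V₁/V₂)^n = 8190 kPa.

1110 K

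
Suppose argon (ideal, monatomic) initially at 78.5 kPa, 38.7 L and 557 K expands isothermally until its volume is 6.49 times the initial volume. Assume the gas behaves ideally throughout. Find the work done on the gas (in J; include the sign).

-5680 J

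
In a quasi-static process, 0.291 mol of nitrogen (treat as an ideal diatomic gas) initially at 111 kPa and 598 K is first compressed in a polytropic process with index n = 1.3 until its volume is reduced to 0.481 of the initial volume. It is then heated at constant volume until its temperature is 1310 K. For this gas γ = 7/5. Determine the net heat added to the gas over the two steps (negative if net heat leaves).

3120 J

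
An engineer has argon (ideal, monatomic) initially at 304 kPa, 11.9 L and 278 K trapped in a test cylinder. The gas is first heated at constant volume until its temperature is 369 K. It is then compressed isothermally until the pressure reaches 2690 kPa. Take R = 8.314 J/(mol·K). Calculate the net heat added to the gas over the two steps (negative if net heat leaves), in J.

-7330 J

n = P₁V₁/(RT₁) = 304×11.9/(8.314×278) = 1.57 mol.
Step 1 — Isochoric: V stays 11.9 L; P/T = const ⇒ T₂ = 369 K, P₂ = 404 kPa.
W = 0 (no volume change).
ΔU = nCvΔT = 1.57×12.5×(369−278) = 1780 J.
Q = ΔU = 1780 J.
State after step 1: P = 404 kPa, V = 11.9 L, T = 369 K.
Step 2 — Isothermal: T stays 369 K; PV = const ⇒ V₂ = 1.79 L, P₂ = 2690 kPa.
ΔU = 0 (ideal gas, T constant).
W = nRT ln(V₂/V₁) = 1.57×8.314×369×ln(0.150) = -9110 J.
Q = ΔU + W = -9110 J.
Net over both steps: W = -9110 J, Q = -7330 J, ΔU = 1780 J.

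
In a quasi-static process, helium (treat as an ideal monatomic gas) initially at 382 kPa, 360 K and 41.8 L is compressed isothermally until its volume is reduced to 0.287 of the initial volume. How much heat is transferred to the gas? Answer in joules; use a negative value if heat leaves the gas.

n = P₁V₁/(RT₁) = 382×41.8/(8.314×360) = 5.33 mol.
Isothermal: T stays 360 K; PV = const ⇒ V₂ = 12.0 L, P₂ = 1330 kPa.
ΔU = 0 (ideal gas, T constant).
W = nRT ln(V₂/V₁) = 5.33×8.314×360×ln(0.287) = -19900 J.
Q = ΔU + W = -19900 J.

-19900 J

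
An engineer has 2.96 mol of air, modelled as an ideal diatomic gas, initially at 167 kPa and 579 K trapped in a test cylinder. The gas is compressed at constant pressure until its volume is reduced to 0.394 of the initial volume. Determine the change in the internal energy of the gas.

V₁ = nRT₁/P₁ = 2.96×8.314×579/167 = 85.3 L.
Isobaric: P stays 167 kPa; V/T = const ⇒ T₂ = 228 K, V₂ = 33.6 L.
For an ideal gas ΔU = nCvΔT with Cv = (5/2)R = 20.8 J/(mol·K).
ΔU = 2.96×20.8×(228−579) = -21600 J.

-21600 J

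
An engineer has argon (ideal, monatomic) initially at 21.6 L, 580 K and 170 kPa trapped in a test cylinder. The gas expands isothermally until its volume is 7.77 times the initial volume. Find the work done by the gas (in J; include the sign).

n = P₁V₁/(RT₁) = 170×21.6/(8.314×580) = 0.761 mol.
Isothermal: T stays 580 K; PV = const ⇒ V₂ = 168 L, P₂ = 21.9 kPa.
W = nRT ln(V₂/V₁) = 0.761×8.314×580×ln(7.77) = 7530 J.

7530 J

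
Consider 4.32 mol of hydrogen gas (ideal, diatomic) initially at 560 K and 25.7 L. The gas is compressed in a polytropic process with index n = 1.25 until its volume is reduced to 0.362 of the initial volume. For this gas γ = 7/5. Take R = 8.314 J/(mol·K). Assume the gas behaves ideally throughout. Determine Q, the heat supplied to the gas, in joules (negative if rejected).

P₁ = nRT₁/V₁ = 4.32×8.314×560/25.7 = 783 kPa.
Polytropic n=1.25: T₂ = T₁(V₁/V₂)^(n−1) = 560×(2.76)^0.25 = 722 K; P₂ = P₁(V₁/V₂)^n = 2790 kPa.
W = (P₁V₁−P₂V₂)/(n−1) = (783×25.7−2790×9.30)/0.25 = -23300 J.
ΔU = nCvΔT = 4.32×20.8×(722−560) = 14500 J.
Q = ΔU + W = -8730 J.

-8730 J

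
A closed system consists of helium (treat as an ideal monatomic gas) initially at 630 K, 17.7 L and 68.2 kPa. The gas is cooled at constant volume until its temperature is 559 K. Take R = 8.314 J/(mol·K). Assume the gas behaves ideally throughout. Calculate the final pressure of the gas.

Isochoric: V stays 17.7 L; P/T = const ⇒ T₂ = 559 K, P₂ = 60.5 kPa.

60.5 kPa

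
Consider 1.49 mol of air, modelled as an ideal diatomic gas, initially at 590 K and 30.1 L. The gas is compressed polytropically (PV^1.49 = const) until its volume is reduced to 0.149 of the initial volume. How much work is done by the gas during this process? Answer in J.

-23000 J

P₁ = nRT₁/V₁ = 1.49×8.314×590/30.1 = 243 kPa.
Polytropic n=1.49: T₂ = T₁(V₁/V₂)^(n−1) = 590×(6.71)^0.49 = 1500 K; P₂ = P₁(V₁/V₂)^n = 4140 kPa.
W = (P₁V₁−P₂V₂)/(n−1) = (243×30.1−4140×4.48)/0.49 = -23000 J.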